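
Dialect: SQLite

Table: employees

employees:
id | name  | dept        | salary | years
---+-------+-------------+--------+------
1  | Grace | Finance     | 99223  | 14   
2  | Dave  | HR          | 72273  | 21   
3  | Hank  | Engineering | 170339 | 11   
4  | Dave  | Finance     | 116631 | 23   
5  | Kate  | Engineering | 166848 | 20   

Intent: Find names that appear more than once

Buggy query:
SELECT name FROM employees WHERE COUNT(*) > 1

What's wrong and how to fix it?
Bug: COUNT(*) is an aggregate and cannot be used in WHERE

Fix: GROUP BY name, then filter groups with HAVING COUNT(*) > 1

Corrected query:
SELECT name FROM employees GROUP BY name HAVING COUNT(*) > 1

Result:
name
----
Dave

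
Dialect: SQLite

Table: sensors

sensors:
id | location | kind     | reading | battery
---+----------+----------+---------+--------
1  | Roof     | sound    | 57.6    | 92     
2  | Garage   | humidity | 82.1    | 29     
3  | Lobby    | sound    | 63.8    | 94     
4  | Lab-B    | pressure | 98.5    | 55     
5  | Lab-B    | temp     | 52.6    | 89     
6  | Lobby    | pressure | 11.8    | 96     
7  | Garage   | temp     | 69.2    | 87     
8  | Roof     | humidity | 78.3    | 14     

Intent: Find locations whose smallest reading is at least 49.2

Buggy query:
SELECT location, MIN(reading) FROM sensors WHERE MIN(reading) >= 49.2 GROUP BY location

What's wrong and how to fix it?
Bug: Aggregates like MIN are computed per group after WHERE runs

Fix: Use HAVING for the per-group MIN condition

Corrected query:
SELECT location, MIN(reading) FROM sensors GROUP BY location HAVING MIN(reading) >= 49.2

Result:
location | MIN(reading)
---------+-------------
Garage   | 69.2        
Lab-B    | 52.6        
Roof     | 57.6        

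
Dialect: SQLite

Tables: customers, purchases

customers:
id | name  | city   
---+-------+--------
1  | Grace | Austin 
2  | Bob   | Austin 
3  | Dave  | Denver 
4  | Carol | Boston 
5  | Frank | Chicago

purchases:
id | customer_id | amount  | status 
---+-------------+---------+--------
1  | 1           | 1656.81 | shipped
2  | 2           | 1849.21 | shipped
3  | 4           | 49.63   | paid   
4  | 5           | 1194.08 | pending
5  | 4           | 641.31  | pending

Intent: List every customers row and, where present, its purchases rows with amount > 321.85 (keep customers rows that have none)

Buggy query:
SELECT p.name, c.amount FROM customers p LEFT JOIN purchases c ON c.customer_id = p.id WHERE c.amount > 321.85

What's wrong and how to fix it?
Bug: A WHERE condition on the right-hand table after LEFT JOIN drops unmatched parents

Fix: Put 'c.amount > 321.85' in the JOIN's ON clause instead of WHERE

Corrected query:
SELECT p.name, c.amount FROM customers p LEFT JOIN purchases c ON c.customer_id = p.id AND c.amount > 321.85

Result:
name  | amount 
------+--------
Grace | 1656.81
Bob   | 1849.21
Dave  | NULL   
Carol | 641.31 
Frank | 1194.08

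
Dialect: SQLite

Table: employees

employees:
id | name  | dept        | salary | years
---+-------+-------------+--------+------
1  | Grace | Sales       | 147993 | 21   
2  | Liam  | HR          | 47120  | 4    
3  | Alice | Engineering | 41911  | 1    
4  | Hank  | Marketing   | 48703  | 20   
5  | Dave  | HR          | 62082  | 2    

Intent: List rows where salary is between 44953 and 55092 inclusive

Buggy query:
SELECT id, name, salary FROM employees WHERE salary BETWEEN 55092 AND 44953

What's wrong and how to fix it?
Bug: BETWEEN expects the lower bound first; with 55092 AND 44953 the range is empty

Fix: Swap the bounds so the smaller value comes first

Corrected query:
SELECT id, name, salary FROM employees WHERE salary BETWEEN 44953 AND 55092

Result:
id | name | salary
---+------+-------
2  | Liam | 47120 
4  | Hank | 48703 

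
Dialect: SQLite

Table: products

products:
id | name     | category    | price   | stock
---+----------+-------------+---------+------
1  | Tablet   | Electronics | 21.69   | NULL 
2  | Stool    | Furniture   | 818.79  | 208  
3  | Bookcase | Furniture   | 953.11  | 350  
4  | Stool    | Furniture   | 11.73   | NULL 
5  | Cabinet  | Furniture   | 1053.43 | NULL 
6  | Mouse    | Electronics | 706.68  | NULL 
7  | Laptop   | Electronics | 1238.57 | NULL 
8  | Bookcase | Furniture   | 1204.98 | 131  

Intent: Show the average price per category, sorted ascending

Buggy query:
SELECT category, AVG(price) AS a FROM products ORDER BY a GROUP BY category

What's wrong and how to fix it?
Bug: ORDER BY appears before GROUP BY; SQL clause order requires GROUP BY first

Fix: Move ORDER BY to the end, after GROUP BY

Corrected query:
SELECT category, AVG(price) AS a FROM products GROUP BY category ORDER BY a

Result:
category    | a         
------------+-----------
Electronics | 655.646667
Furniture   | 808.408   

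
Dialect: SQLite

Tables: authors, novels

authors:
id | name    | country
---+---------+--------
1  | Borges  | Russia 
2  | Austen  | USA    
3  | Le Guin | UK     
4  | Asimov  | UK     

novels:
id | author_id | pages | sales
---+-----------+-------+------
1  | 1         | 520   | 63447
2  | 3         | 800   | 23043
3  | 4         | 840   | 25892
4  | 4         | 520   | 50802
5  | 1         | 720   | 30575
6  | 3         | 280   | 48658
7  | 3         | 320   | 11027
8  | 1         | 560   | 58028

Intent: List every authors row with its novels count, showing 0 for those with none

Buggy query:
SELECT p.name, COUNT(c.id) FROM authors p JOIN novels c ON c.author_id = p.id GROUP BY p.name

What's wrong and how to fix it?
Bug: INNER JOIN drops authors rows that have no matching novels rows

Fix: Switch to LEFT JOIN to retain unmatched parent rows

Corrected query:
SELECT p.name, COUNT(c.id) FROM authors p LEFT JOIN novels c ON c.author_id = p.id GROUP BY p.name

Result:
name    | COUNT(c.id)
--------+------------
Asimov  | 2          
Austen  | 0          
Borges  | 3          
Le Guin | 3          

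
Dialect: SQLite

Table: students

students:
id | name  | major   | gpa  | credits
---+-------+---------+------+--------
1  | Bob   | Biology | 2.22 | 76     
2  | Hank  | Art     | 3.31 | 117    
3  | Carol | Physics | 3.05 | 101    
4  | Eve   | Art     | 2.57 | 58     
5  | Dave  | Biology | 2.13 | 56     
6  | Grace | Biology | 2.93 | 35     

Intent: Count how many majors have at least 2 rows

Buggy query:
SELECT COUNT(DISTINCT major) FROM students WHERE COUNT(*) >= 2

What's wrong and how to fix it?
Bug: COUNT(*) cannot appear in WHERE; the per-group count doesn't exist yet

Fix: Group first with HAVING COUNT(*) >= 2, then COUNT the resulting groups

Corrected query:
SELECT COUNT(*) FROM (SELECT major FROM students GROUP BY major HAVING COUNT(*) >= 2)

Result:
COUNT(*)
--------
2       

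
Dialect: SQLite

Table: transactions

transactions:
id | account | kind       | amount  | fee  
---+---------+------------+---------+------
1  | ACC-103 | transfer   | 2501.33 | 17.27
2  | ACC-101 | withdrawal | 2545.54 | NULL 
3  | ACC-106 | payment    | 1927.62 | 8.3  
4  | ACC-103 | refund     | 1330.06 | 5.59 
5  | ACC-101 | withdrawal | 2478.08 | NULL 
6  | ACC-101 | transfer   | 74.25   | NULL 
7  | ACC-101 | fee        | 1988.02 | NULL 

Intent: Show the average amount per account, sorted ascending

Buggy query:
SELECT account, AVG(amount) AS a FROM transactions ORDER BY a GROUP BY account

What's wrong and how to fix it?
Bug: GROUP BY must precede ORDER BY

Fix: Move ORDER BY to the end, after GROUP BY

Corrected query:
SELECT account, AVG(amount) AS a FROM transactions GROUP BY account ORDER BY a

Result:
account | a        
--------+----------
ACC-101 | 1771.4725
ACC-103 | 1915.695 
ACC-106 | 1927.62  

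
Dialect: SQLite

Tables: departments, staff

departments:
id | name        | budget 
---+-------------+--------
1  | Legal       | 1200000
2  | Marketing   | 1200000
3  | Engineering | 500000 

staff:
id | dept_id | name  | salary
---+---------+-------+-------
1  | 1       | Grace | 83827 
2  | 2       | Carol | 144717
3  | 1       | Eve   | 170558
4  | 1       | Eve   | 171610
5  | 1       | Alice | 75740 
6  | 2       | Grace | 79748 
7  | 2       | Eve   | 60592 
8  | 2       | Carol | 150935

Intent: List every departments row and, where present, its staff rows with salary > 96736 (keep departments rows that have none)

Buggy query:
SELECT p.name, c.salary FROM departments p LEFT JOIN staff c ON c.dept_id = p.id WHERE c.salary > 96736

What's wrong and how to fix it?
Bug: A WHERE condition on the right-hand table after LEFT JOIN drops unmatched parents

Fix: Move the right-table condition into the ON clause so unmatched parents are kept

Corrected query:
SELECT p.name, c.salary FROM departments p LEFT JOIN staff c ON c.dept_id = p.id AND c.salary > 96736

Result:
name        | salary
------------+-------
Legal       | 170558
Legal       | 171610
Marketing   | 144717
Marketing   | 150935
Engineering | NULL  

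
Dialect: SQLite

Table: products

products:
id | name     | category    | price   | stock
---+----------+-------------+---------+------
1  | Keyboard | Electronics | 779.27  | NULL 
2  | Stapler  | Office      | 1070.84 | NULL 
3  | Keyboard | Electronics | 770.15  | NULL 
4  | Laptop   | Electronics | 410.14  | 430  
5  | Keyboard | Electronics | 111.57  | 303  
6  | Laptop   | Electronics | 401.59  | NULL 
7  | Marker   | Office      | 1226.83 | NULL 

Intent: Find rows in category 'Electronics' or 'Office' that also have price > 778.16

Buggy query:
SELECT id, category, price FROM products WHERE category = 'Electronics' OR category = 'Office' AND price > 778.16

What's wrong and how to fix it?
Bug: Without parentheses, AND is evaluated before OR, so the price filter only applies to the 'Office' branch

Fix: Group the OR with parentheses (or use IN), then AND the threshold

Corrected query:
SELECT id, category, price FROM products WHERE (category = 'Electronics' OR category = 'Office') AND price > 778.16

Result:
id | category    | price  
---+-------------+--------
1  | Electronics | 779.27 
2  | Office      | 1070.84
7  | Office      | 1226.83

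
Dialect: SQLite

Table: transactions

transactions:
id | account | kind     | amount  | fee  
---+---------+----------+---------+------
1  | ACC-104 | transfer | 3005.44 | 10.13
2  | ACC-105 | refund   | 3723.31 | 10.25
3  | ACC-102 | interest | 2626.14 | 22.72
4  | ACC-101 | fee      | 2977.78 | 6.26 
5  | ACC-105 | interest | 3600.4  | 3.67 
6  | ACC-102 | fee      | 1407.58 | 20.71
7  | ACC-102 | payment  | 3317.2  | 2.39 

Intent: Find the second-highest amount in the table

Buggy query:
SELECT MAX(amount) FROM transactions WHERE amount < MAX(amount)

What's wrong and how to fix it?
Bug: MAX(amount) on the right of the comparison is an aggregate-in-WHERE error

Fix: Put the inner MAX in a scalar subquery

Corrected query:
SELECT MAX(amount) FROM transactions WHERE amount < (SELECT MAX(amount) FROM transactions)

Result:
MAX(amount)
-----------
3600.4     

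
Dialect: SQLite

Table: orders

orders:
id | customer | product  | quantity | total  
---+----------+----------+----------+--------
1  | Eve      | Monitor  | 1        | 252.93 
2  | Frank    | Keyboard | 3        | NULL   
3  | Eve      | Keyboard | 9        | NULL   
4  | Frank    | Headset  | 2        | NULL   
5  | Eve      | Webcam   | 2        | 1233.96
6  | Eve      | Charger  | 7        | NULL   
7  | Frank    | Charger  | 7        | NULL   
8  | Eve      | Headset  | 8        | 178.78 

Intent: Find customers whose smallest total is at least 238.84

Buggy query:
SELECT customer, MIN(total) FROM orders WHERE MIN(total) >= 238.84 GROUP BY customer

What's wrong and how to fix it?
Bug: MIN() in WHERE is a misuse of aggregate

Fix: Use HAVING for the per-group MIN condition

Corrected query:
SELECT customer, MIN(total) FROM orders GROUP BY customer HAVING MIN(total) >= 238.84

Result:
(no rows)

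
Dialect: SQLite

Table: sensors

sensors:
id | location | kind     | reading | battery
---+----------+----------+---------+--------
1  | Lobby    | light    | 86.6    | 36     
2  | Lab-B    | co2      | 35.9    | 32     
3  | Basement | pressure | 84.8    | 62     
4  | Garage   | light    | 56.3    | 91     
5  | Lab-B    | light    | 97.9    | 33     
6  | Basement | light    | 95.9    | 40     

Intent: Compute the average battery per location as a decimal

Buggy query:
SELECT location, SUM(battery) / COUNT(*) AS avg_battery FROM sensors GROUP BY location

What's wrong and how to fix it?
Bug: SUM(battery) and COUNT(*) are both integers; the division truncates the fractional part

Fix: Multiply by 1.0 (or CAST to REAL) to force floating-point division

Corrected query:
SELECT location, SUM(battery) * 1.0 / COUNT(*) AS avg_battery FROM sensors GROUP BY location

Result:
location | avg_battery
---------+------------
Basement | 51         
Garage   | 91         
Lab-B    | 32.5       
Lobby    | 36         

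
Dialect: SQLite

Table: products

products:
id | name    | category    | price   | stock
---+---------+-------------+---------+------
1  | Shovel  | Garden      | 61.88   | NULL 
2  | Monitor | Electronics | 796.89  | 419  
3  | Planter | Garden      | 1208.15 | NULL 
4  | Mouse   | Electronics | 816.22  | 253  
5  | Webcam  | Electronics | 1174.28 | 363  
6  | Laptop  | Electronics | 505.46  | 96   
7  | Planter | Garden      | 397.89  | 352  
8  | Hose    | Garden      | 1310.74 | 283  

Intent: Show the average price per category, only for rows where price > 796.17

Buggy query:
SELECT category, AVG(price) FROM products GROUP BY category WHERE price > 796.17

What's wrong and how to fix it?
Bug: Row-level WHERE must come before GROUP BY in the clause order

Fix: Place WHERE between FROM and GROUP BY

Corrected query:
SELECT category, AVG(price) FROM products WHERE price > 796.17 GROUP BY category

Result:
category    | AVG(price)
------------+-----------
Electronics | 929.13    
Garden      | 1259.445  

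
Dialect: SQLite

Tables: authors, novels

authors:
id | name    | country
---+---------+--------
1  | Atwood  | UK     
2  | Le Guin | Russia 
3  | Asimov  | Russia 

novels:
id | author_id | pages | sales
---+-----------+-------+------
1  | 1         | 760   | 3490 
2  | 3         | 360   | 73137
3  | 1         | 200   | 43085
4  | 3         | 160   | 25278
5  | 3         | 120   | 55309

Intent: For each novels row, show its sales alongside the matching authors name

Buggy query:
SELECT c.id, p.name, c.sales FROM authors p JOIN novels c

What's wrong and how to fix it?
Bug: Missing join condition: each novels row is matched to all authors rows instead of just its own

Fix: Add ON c.author_id = p.id to the JOIN

Corrected query:
SELECT c.id, p.name, c.sales FROM authors p JOIN novels c ON c.author_id = p.id

Result:
id | name   | sales
---+--------+------
1  | Atwood | 3490 
2  | Asimov | 73137
3  | Atwood | 43085
4  | Asimov | 25278
5  | Asimov | 55309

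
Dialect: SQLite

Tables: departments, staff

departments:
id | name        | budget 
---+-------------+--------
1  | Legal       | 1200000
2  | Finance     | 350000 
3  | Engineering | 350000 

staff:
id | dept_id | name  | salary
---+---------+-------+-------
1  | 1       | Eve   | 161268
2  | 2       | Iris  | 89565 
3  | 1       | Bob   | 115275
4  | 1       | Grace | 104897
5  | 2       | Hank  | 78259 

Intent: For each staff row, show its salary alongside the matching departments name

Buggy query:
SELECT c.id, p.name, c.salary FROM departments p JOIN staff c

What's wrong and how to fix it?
Bug: JOIN with no ON clause produces a cartesian product; every staff row pairs with every departments row

Fix: Specify the join condition linking the foreign key to the parent id

Corrected query:
SELECT c.id, p.name, c.salary FROM departments p JOIN staff c ON c.dept_id = p.id

Result:
id | name    | salary
---+---------+-------
1  | Legal   | 161268
2  | Finance | 89565 
3  | Legal   | 115275
4  | Legal   | 104897
5  | Finance | 78259 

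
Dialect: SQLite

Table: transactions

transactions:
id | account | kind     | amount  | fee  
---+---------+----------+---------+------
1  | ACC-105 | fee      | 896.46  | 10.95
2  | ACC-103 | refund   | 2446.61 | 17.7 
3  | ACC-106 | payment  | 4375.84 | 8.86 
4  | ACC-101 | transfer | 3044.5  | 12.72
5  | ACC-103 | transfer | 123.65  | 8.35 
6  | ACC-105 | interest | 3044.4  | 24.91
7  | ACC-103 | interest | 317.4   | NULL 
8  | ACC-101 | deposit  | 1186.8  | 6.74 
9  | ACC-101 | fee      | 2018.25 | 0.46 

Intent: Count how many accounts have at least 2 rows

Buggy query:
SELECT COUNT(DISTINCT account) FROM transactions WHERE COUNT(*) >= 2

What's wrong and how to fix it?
Bug: WHERE filters individual rows, not groups, so a group-level COUNT is invalid there

Fix: Use a subquery that GROUPs and filters with HAVING, then count its rows

Corrected query:
SELECT COUNT(*) FROM (SELECT account FROM transactions GROUP BY account HAVING COUNT(*) >= 2)

Result:
COUNT(*)
--------
3       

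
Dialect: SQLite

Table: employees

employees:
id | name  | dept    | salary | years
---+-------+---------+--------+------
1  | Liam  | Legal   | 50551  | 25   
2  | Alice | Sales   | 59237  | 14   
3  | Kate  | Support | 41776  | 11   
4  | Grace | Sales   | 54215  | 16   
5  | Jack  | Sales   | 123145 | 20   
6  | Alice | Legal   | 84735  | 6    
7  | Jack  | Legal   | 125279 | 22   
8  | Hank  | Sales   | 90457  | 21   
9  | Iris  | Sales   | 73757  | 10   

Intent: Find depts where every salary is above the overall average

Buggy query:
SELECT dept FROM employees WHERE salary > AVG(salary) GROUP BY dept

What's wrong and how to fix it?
Bug: AVG() is an aggregate; it can't sit directly in WHERE

Fix: Use a subquery for AVG and a HAVING MIN(...) filter so the condition holds for every row in the group

Corrected query:
SELECT dept FROM employees GROUP BY dept HAVING MIN(salary) > (SELECT AVG(salary) FROM employees)

Result:
(no rows)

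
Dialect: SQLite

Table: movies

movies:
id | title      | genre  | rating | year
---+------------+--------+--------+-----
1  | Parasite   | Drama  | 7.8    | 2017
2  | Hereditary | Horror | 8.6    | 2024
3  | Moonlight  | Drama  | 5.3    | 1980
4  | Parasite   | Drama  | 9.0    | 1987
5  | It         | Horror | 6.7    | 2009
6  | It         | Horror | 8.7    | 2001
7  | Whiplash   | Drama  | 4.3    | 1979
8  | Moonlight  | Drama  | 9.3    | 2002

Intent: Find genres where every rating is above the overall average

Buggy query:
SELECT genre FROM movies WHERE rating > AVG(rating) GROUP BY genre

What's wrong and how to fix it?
Bug: AVG() is an aggregate; it can't sit directly in WHERE

Fix: Compute the overall average in a scalar subquery and compare each group's MIN against it in HAVING

Corrected query:
SELECT genre FROM movies GROUP BY genre HAVING MIN(rating) > (SELECT AVG(rating) FROM movies)

Result:
(no rows)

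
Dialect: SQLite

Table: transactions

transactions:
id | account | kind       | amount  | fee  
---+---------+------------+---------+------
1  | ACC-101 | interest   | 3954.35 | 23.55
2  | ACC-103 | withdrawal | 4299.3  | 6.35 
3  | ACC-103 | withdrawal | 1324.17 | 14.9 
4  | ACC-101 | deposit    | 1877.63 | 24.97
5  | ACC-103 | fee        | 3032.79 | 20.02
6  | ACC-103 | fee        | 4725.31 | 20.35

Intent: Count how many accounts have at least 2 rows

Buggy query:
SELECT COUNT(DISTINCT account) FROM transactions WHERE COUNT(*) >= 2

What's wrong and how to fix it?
Bug: COUNT(*) cannot appear in WHERE; the per-group count doesn't exist yet

Fix: Group first with HAVING COUNT(*) >= 2, then COUNT the resulting groups

Corrected query:
SELECT COUNT(*) FROM (SELECT account FROM transactions GROUP BY account HAVING COUNT(*) >= 2)

Result:
COUNT(*)
--------
2       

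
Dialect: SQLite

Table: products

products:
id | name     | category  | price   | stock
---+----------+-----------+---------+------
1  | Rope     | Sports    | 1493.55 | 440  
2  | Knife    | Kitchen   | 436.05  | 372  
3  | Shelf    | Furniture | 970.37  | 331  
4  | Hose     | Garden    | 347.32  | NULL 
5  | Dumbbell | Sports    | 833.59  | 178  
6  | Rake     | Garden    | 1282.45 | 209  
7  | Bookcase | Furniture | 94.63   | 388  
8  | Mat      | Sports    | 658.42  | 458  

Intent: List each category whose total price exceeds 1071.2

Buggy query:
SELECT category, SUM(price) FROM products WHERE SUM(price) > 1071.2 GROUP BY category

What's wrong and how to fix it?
Bug: Aggregate functions cannot appear in a WHERE clause

Fix: Use HAVING (which filters groups after aggregation) instead of WHERE

Corrected query:
SELECT category, SUM(price) FROM products GROUP BY category HAVING SUM(price) > 1071.2

Result:
category | SUM(price)
---------+-----------
Garden   | 1629.77   
Sports   | 2985.56   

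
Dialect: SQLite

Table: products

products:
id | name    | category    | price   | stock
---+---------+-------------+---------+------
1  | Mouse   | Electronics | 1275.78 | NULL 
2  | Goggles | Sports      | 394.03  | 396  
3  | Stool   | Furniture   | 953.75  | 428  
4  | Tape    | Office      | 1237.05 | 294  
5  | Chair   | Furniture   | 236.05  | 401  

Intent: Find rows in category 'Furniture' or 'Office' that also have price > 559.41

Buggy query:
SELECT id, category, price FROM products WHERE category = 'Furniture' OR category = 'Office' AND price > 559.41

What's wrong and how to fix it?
Bug: AND binds tighter than OR, so this parses as category = 'Furniture' OR (category = 'Office' AND price > 559.41)

Fix: Add parentheses around the OR so the AND applies to both alternatives

Corrected query:
SELECT id, category, price FROM products WHERE (category = 'Furniture' OR category = 'Office') AND price > 559.41

Result:
id | category  | price  
---+-----------+--------
3  | Furniture | 953.75 
4  | Office    | 1237.05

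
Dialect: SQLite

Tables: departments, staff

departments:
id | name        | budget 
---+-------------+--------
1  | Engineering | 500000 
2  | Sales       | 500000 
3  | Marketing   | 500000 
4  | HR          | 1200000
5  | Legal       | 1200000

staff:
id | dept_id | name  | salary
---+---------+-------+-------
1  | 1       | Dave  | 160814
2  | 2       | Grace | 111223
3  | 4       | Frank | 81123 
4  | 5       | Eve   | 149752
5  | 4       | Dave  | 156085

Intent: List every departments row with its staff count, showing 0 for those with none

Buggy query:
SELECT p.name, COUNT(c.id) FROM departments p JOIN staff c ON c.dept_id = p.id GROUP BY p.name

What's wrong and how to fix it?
Bug: INNER JOIN drops departments rows that have no matching staff rows

Fix: Switch to LEFT JOIN to retain unmatched parent rows

Corrected query:
SELECT p.name, COUNT(c.id) FROM departments p LEFT JOIN staff c ON c.dept_id = p.id GROUP BY p.name

Result:
name        | COUNT(c.id)
------------+------------
Engineering | 1          
HR          | 2          
Legal       | 1          
Marketing   | 0          
Sales       | 1          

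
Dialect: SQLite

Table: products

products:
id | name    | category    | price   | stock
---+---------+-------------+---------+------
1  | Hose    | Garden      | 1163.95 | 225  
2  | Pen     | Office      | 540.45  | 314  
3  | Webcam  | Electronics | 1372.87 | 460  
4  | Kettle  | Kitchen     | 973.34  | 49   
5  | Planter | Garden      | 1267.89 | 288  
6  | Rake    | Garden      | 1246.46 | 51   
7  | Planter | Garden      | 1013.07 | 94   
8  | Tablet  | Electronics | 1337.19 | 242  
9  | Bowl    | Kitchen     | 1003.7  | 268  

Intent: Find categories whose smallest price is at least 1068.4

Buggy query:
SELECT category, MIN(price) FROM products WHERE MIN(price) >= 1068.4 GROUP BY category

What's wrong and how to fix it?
Bug: Aggregates like MIN are computed per group after WHERE runs

Fix: Use HAVING for the per-group MIN condition

Corrected query:
SELECT category, MIN(price) FROM products GROUP BY category HAVING MIN(price) >= 1068.4

Result:
category    | MIN(price)
------------+-----------
Electronics | 1337.19   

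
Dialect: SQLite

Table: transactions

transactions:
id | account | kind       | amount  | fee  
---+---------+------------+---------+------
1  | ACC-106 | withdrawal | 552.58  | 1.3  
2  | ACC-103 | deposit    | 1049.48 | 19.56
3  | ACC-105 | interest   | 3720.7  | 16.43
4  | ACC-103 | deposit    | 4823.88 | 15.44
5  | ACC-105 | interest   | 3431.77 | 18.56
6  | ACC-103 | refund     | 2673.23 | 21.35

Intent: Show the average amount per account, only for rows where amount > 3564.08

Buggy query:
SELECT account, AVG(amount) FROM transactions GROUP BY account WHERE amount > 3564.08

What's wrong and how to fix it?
Bug: WHERE cannot follow GROUP BY

Fix: Move the WHERE clause before GROUP BY

Corrected query:
SELECT account, AVG(amount) FROM transactions WHERE amount > 3564.08 GROUP BY account

Result:
account | AVG(amount)
--------+------------
ACC-103 | 4823.88    
ACC-105 | 3720.7     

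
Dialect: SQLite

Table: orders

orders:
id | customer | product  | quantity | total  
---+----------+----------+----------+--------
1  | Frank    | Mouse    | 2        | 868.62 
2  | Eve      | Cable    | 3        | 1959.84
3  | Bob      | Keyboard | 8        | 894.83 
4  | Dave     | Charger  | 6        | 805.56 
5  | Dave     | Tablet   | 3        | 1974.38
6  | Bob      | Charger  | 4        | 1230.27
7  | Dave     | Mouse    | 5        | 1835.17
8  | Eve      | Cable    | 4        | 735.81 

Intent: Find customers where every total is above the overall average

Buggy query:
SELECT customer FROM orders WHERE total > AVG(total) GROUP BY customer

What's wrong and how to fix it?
Bug: AVG() is an aggregate; it can't sit directly in WHERE

Fix: Use a subquery for AVG and a HAVING MIN(...) filter so the condition holds for every row in the group

Corrected query:
SELECT customer FROM orders GROUP BY customer HAVING MIN(total) > (SELECT AVG(total) FROM orders)

Result:
(no rows)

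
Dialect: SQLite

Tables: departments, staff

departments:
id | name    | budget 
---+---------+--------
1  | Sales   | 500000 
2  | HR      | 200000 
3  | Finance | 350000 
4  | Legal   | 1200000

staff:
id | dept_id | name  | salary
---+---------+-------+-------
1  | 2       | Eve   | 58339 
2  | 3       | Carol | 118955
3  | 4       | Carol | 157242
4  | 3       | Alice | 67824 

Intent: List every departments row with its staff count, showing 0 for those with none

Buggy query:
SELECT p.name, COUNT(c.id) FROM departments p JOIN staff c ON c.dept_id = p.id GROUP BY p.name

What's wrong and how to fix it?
Bug: An inner join excludes parents with zero children

Fix: Switch to LEFT JOIN to retain unmatched parent rows

Corrected query:
SELECT p.name, COUNT(c.id) FROM departments p LEFT JOIN staff c ON c.dept_id = p.id GROUP BY p.name

Result:
name    | COUNT(c.id)
--------+------------
Finance | 2          
HR      | 1          
Legal   | 1          
Sales   | 0          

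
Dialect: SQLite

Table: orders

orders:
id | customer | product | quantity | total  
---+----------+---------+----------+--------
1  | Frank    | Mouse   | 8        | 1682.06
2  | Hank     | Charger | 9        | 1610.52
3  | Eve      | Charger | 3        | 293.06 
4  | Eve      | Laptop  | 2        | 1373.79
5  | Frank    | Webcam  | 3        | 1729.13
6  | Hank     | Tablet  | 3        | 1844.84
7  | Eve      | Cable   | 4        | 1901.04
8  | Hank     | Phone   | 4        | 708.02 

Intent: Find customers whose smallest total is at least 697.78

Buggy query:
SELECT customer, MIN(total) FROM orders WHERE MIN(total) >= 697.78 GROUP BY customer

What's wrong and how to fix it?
Bug: MIN() in WHERE is a misuse of aggregate

Fix: Replace WHERE with HAVING after the GROUP BY

Corrected query:
SELECT customer, MIN(total) FROM orders GROUP BY customer HAVING MIN(total) >= 697.78

Result:
customer | MIN(total)
---------+-----------
Frank    | 1682.06   
Hank     | 708.02    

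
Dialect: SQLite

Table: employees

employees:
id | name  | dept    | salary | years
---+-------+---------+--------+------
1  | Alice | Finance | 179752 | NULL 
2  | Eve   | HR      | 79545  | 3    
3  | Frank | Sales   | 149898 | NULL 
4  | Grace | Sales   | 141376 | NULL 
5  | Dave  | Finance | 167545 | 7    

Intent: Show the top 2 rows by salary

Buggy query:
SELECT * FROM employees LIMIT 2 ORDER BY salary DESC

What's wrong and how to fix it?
Bug: ORDER BY cannot follow LIMIT; LIMIT is the final clause

Fix: Sort with ORDER BY, then apply LIMIT

Corrected query:
SELECT * FROM employees ORDER BY salary DESC LIMIT 2

Result:
id | name  | dept    | salary | years
---+-------+---------+--------+------
1  | Alice | Finance | 179752 | NULL 
5  | Dave  | Finance | 167545 | 7    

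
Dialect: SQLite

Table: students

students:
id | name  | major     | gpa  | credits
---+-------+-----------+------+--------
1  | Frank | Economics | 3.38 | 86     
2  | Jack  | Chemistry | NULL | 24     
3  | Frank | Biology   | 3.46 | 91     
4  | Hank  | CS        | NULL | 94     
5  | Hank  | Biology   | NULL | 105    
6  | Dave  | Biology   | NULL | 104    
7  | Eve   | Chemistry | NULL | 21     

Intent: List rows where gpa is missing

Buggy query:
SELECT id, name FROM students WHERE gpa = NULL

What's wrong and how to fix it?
Bug: Comparing to NULL with '=' never matches; NULL = NULL is unknown, not true

Fix: Replace '= NULL' with 'IS NULL'

Corrected query:
SELECT id, name FROM students WHERE gpa IS NULL

Result:
id | name
---+-----
2  | Jack
4  | Hank
5  | Hank
6  | Dave
7  | Eve 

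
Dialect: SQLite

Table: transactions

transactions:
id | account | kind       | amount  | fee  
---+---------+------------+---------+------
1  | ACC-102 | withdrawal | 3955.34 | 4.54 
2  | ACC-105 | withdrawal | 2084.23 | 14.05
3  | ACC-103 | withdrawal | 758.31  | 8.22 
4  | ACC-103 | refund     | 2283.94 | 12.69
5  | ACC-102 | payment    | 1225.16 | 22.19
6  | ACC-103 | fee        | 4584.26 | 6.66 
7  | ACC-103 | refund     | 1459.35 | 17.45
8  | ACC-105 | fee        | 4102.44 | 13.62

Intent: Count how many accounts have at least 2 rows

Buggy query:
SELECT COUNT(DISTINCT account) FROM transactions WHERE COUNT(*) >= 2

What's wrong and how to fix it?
Bug: WHERE filters individual rows, not groups, so a group-level COUNT is invalid there

Fix: Group first with HAVING COUNT(*) >= 2, then COUNT the resulting groups

Corrected query:
SELECT COUNT(*) FROM (SELECT account FROM transactions GROUP BY account HAVING COUNT(*) >= 2)

Result:
COUNT(*)
--------
3       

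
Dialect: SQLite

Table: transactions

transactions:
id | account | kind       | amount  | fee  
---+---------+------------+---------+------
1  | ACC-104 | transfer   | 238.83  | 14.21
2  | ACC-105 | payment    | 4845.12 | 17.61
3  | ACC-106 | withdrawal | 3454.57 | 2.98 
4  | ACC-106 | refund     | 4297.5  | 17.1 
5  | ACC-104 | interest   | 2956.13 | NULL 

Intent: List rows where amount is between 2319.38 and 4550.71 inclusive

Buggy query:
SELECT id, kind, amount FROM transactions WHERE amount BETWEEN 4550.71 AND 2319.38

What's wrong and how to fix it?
Bug: BETWEEN expects the lower bound first; with 4550.71 AND 2319.38 the range is empty

Fix: Swap the bounds so the smaller value comes first

Corrected query:
SELECT id, kind, amount FROM transactions WHERE amount BETWEEN 2319.38 AND 4550.71

Result:
id | kind       | amount 
---+------------+--------
3  | withdrawal | 3454.57
4  | refund     | 4297.5 
5  | interest   | 2956.13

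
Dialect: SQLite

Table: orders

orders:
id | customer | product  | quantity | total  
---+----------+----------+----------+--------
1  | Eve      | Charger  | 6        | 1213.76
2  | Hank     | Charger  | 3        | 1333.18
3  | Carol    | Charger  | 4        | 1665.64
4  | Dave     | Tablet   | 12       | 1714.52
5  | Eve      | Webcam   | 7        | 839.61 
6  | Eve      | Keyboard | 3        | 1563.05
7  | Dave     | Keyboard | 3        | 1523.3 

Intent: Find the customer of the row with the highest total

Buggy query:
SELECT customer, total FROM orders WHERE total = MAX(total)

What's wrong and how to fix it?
Bug: MAX(total) is an aggregate and cannot be used directly in WHERE

Fix: Wrap MAX in a scalar subquery so WHERE compares against a single value

Corrected query:
SELECT customer, total FROM orders WHERE total = (SELECT MAX(total) FROM orders)

Result:
customer | total  
---------+--------
Dave     | 1714.52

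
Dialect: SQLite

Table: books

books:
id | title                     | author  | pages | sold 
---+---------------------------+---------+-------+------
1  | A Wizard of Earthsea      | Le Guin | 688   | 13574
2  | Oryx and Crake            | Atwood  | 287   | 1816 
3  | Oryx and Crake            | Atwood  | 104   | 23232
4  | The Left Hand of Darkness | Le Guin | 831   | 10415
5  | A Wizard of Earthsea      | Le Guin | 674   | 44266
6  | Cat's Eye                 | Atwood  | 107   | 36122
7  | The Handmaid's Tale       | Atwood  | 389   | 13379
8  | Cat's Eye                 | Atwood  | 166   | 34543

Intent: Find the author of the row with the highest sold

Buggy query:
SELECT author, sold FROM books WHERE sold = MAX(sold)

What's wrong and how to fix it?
Bug: MAX(sold) is an aggregate and cannot be used directly in WHERE

Fix: Wrap MAX in a scalar subquery so WHERE compares against a single value

Corrected query:
SELECT author, sold FROM books WHERE sold = (SELECT MAX(sold) FROM books)

Result:
author  | sold 
--------+------
Le Guin | 44266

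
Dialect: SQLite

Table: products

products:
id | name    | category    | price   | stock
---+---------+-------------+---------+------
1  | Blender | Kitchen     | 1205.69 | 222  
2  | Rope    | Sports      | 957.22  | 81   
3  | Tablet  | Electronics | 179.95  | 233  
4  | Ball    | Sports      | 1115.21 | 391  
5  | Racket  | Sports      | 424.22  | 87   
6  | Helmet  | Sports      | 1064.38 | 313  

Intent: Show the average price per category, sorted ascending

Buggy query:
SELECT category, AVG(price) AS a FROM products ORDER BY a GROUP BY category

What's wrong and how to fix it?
Bug: ORDER BY appears before GROUP BY; SQL clause order requires GROUP BY first

Fix: Reorder: SELECT … FROM … GROUP BY … ORDER BY …

Corrected query:
SELECT category, AVG(price) AS a FROM products GROUP BY category ORDER BY a

Result:
category    | a       
------------+---------
Electronics | 179.95  
Sports      | 890.2575
Kitchen     | 1205.69 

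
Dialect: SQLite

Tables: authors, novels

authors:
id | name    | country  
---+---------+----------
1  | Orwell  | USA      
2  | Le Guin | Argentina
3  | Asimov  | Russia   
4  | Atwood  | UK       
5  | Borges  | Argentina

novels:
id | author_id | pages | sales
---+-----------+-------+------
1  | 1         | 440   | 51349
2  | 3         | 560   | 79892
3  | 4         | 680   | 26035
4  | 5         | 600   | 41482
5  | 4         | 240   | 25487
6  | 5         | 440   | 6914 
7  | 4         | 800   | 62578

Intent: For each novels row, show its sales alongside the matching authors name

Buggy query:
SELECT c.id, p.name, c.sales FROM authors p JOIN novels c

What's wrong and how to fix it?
Bug: Missing join condition: each novels row is matched to all authors rows instead of just its own

Fix: Specify the join condition linking the foreign key to the parent id

Corrected query:
SELECT c.id, p.name, c.sales FROM authors p JOIN novels c ON c.author_id = p.id

Result:
id | name   | sales
---+--------+------
1  | Orwell | 51349
2  | Asimov | 79892
3  | Atwood | 26035
4  | Borges | 41482
5  | Atwood | 25487
6  | Borges | 6914 
7  | Atwood | 62578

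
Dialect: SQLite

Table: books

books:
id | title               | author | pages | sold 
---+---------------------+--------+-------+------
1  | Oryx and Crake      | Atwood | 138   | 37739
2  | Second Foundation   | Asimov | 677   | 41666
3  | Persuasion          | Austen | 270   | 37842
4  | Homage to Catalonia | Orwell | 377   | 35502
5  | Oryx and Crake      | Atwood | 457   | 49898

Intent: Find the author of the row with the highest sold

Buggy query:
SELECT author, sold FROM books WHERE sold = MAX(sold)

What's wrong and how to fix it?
Bug: MAX(sold) is an aggregate and cannot be used directly in WHERE

Fix: Use a subquery: WHERE sold = (SELECT MAX(sold) FROM books)

Corrected query:
SELECT author, sold FROM books WHERE sold = (SELECT MAX(sold) FROM books)

Result:
author | sold 
-------+------
Atwood | 49898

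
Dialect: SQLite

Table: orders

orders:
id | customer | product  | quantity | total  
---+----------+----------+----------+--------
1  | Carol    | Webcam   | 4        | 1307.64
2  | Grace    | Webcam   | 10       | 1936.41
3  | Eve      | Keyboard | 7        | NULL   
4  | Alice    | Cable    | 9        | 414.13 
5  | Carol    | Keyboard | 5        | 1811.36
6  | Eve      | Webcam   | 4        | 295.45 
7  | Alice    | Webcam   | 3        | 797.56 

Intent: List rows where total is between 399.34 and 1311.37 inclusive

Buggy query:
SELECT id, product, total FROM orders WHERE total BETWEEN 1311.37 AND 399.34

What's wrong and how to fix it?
Bug: BETWEEN expects the lower bound first; with 1311.37 AND 399.34 the range is empty

Fix: Swap the bounds so the smaller value comes first

Corrected query:
SELECT id, product, total FROM orders WHERE total BETWEEN 399.34 AND 1311.37

Result:
id | product | total  
---+---------+--------
1  | Webcam  | 1307.64
4  | Cable   | 414.13 
7  | Webcam  | 797.56 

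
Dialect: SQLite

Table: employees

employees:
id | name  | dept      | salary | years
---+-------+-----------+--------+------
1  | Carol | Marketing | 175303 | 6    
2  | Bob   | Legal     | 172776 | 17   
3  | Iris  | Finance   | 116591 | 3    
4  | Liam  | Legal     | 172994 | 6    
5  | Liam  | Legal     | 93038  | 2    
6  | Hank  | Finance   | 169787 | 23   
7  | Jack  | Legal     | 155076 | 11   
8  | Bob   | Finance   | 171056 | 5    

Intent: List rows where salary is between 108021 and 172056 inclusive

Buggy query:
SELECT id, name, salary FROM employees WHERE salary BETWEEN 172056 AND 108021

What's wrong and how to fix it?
Bug: BETWEEN expects the lower bound first; with 172056 AND 108021 the range is empty

Fix: Write BETWEEN 108021 AND 172056

Corrected query:
SELECT id, name, salary FROM employees WHERE salary BETWEEN 108021 AND 172056

Result:
id | name | salary
---+------+-------
3  | Iris | 116591
6  | Hank | 169787
7  | Jack | 155076
8  | Bob  | 171056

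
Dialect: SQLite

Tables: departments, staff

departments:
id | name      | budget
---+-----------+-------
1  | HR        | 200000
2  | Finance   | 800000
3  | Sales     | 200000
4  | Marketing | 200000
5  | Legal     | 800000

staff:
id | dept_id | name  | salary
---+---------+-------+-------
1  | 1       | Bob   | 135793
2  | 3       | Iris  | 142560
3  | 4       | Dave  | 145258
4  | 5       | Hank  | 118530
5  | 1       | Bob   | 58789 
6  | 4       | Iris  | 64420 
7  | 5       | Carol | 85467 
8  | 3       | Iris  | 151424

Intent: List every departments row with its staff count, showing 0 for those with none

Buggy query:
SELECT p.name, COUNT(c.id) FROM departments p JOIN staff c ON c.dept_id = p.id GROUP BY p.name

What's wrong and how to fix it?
Bug: An inner join excludes parents with zero children

Fix: Use LEFT JOIN so parents without children still appear (COUNT(c.id) gives 0)

Corrected query:
SELECT p.name, COUNT(c.id) FROM departments p LEFT JOIN staff c ON c.dept_id = p.id GROUP BY p.name

Result:
name      | COUNT(c.id)
----------+------------
Finance   | 0          
HR        | 2          
Legal     | 2          
Marketing | 2          
Sales     | 2          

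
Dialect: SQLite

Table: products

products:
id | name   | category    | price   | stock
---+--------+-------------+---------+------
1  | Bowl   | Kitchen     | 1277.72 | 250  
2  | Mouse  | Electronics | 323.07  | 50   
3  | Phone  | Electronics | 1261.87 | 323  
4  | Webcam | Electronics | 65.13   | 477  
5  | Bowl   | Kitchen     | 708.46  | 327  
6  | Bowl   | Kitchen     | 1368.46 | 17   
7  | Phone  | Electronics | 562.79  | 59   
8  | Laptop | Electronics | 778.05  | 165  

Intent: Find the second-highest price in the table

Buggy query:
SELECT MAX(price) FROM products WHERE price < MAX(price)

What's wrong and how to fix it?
Bug: MAX(price) on the right of the comparison is an aggregate-in-WHERE error

Fix: Put the inner MAX in a scalar subquery

Corrected query:
SELECT MAX(price) FROM products WHERE price < (SELECT MAX(price) FROM products)

Result:
MAX(price)
----------
1277.72   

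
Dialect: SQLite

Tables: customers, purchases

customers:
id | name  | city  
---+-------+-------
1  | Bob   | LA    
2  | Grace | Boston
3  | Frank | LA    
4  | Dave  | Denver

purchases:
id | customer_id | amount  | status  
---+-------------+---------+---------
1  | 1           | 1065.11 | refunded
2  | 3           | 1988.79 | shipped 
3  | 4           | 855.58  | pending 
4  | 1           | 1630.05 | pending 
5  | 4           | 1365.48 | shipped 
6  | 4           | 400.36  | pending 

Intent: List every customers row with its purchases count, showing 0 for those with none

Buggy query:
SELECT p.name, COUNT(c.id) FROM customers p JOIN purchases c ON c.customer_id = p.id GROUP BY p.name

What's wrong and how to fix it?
Bug: INNER JOIN drops customers rows that have no matching purchases rows

Fix: Use LEFT JOIN so parents without children still appear (COUNT(c.id) gives 0)

Corrected query:
SELECT p.name, COUNT(c.id) FROM customers p LEFT JOIN purchases c ON c.customer_id = p.id GROUP BY p.name

Result:
name  | COUNT(c.id)
------+------------
Bob   | 2          
Dave  | 3          
Frank | 1          
Grace | 0          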